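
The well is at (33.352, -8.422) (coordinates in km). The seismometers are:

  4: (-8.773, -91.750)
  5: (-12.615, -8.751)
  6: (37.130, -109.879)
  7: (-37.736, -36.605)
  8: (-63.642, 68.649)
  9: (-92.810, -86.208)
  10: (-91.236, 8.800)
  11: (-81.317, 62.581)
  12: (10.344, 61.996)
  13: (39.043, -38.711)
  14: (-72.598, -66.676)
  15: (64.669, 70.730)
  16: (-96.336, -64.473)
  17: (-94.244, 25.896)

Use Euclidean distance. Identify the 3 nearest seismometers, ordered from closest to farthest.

Distances from (33.352, -8.422):
4: 93.371 km
5: 45.968 km
6: 101.527 km
7: 76.471 km
8: 123.886 km
9: 148.214 km
10: 125.773 km
11: 134.872 km
12: 74.081 km
13: 30.819 km
14: 120.909 km
15: 85.122 km
16: 141.282 km
17: 132.130 km
Sorted: 13 (30.819 km) < 5 (45.968 km) < 12 (74.081 km) < 7 (76.471 km) < 15 (85.122 km) < …

13, 5, 12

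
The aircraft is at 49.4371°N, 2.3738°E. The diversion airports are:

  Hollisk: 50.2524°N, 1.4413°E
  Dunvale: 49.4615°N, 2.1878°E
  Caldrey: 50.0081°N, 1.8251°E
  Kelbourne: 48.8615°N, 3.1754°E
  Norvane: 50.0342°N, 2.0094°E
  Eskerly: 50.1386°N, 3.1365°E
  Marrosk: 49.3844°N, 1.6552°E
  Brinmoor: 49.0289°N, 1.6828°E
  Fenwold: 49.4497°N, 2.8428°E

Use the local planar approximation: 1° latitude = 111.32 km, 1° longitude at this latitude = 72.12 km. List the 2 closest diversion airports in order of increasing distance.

Distances from 49.4371°N, 2.3738°E:
Hollisk: √((0.8153·111.32)² + (-0.9325·72.12)²) = √(8237.231659 + 4522.818054) = 112.9604 km
Dunvale: √((0.0244·111.32)² + (-0.1860·72.12)²) = √(7.377786 + 179.943981) = 13.6866 km
Caldrey: √((0.5710·111.32)² + (-0.5487·72.12)²) = √(4040.346500 + 1565.962495) = 74.8753 km
Kelbourne: √((-0.5756·111.32)² + (0.8016·72.12)²) = √(4105.707120 + 3342.157045) = 86.3010 km
Norvane: √((0.5971·111.32)² + (-0.3644·72.12)²) = √(4418.150826 + 690.666152) = 71.4760 km
Eskerly: √((0.7015·111.32)² + (0.7627·72.12)²) = √(6098.201157 + 3025.651675) = 95.5189 km
Marrosk: √((-0.0527·111.32)² + (-0.7186·72.12)²) = √(34.416573 + 2685.875402) = 52.1564 km
Brinmoor: √((-0.4082·111.32)² + (-0.6910·72.12)²) = √(2064.868486 + 2483.519251) = 67.4417 km
Fenwold: √((0.0126·111.32)² + (0.4690·72.12)²) = √(1.967377 + 1144.081918) = 33.8533 km
Sorted: Dunvale (13.6866 km) < Fenwold (33.8533 km) < Marrosk (52.1564 km) < Brinmoor (67.4417 km) < …

Dunvale, Fenwold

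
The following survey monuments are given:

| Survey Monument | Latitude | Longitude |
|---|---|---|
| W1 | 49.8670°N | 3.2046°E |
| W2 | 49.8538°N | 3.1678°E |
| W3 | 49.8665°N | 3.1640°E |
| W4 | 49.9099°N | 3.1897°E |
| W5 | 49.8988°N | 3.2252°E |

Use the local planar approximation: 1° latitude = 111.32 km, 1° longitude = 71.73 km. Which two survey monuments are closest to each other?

W2 and W3

Pairwise distances:
W1–W2: 3.0211 km
W1–W3: 2.9128 km
W1–W4: 4.8938 km
W1–W5: 3.8360 km
W2–W3: 1.4398 km
W2–W4: 6.4396 km
W2–W5: 6.4843 km
W3–W4: 5.1710 km
W3–W5: 5.6745 km
W4–W5: 2.8304 km
Closest pair: W2–W3 at 1.4398 km.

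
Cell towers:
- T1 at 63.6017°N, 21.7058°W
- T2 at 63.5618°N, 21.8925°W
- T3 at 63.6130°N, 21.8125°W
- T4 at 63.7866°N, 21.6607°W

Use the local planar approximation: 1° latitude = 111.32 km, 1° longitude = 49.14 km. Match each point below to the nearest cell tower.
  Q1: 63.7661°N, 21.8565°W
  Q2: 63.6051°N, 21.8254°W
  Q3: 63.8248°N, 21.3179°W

Q1→T4; Q2→T3; Q3→T4

Q1 at 63.7661°N, 21.8565°W:
  T1: √((-0.1644·111.32)² + (0.1507·49.14)²) = √(334.926894 + 54.839920) = 19.7425 km
  T2: √((-0.2043·111.32)² + (-0.0360·49.14)²) = √(517.229312 + 3.129503) = 22.8114 km
  T3: √((-0.1531·111.32)² + (0.0440·49.14)²) = √(290.466985 + 4.674936) = 17.1797 km
  T4: √((0.0205·111.32)² + (0.1958·49.14)²) = √(5.207798 + 92.575417) = 9.8885 km
  → nearest: T4 (9.8885 km)
Q2 at 63.6051°N, 21.8254°W:
  T1: √((-0.0034·111.32)² + (0.1196·49.14)²) = √(0.143253 + 34.540822) = 5.8893 km
  T2: √((-0.0433·111.32)² + (-0.0671·49.14)²) = √(23.233904 + 10.872148) = 5.8400 km
  T3: √((0.0079·111.32)² + (0.0129·49.14)²) = √(0.773394 + 0.401837) = 1.0841 km
  T4: √((0.1815·111.32)² + (0.1647·49.14)²) = √(408.225053 + 65.502444) = 21.7653 km
  → nearest: T3 (1.0841 km)
Q3 at 63.8248°N, 21.3179°W:
  T1: √((-0.2231·111.32)² + (-0.3879·49.14)²) = √(616.801663 + 363.337199) = 31.3072 km
  T2: √((-0.2630·111.32)² + (-0.5746·49.14)²) = √(857.152098 + 797.262886) = 40.6745 km
  T3: √((-0.2118·111.32)² + (-0.4946·49.14)²) = √(555.902090 + 590.715720) = 33.8617 km
  T4: √((-0.0382·111.32)² + (-0.3428·49.14)²) = √(18.083110 + 283.760494) = 17.3736 km
  → nearest: T4 (17.3736 km)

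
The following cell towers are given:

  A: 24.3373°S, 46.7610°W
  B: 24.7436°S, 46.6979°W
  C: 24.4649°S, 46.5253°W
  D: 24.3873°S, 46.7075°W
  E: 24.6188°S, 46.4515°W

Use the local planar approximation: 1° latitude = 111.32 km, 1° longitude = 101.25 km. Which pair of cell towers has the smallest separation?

Pairwise distances:
A–D: 7.7668 km
C–E: 18.6908 km
C–D: 20.3701 km
A–C: 27.7720 km
B–E: 28.5554 km
B–C: 35.6082 km
D–E: 36.5509 km
B–D: 39.6752 km
A–E: 44.3168 km
A–B: 45.6783 km
Closest pair: A–D at 7.7668 km.

A and D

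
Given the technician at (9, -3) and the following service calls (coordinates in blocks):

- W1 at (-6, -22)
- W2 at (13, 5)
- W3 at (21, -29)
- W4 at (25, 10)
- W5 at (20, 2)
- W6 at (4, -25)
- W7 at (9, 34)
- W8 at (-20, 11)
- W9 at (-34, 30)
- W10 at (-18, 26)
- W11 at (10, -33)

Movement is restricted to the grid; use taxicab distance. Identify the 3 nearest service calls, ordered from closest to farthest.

Distances from (9, -3):
W1: 34 blocks
W2: 12 blocks
W3: 38 blocks
W4: 29 blocks
W5: 16 blocks
W6: 27 blocks
W7: 37 blocks
W8: 43 blocks
W9: 76 blocks
W10: 56 blocks
W11: 31 blocks
Sorted: W2 (12 blocks) < W5 (16 blocks) < W6 (27 blocks) < W4 (29 blocks) < W11 (31 blocks) < …

W2, W5, W6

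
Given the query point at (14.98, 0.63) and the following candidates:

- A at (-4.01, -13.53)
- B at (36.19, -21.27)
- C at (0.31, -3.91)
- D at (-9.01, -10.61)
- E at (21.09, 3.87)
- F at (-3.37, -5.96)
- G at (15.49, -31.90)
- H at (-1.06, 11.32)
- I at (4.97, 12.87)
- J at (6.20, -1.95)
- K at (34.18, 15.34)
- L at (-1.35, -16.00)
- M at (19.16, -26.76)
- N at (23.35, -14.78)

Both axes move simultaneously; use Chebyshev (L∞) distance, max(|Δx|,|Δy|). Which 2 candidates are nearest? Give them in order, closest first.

E, J

Distances from (14.98, 0.63):
A: 18.99
B: 21.90
C: 14.67
D: 23.99
E: 6.11
F: 18.35
G: 32.53
H: 16.04
I: 12.24
J: 8.78
K: 19.20
L: 16.63
M: 27.39
N: 15.41
Sorted: E (6.11) < J (8.78) < I (12.24) < C (14.67) < …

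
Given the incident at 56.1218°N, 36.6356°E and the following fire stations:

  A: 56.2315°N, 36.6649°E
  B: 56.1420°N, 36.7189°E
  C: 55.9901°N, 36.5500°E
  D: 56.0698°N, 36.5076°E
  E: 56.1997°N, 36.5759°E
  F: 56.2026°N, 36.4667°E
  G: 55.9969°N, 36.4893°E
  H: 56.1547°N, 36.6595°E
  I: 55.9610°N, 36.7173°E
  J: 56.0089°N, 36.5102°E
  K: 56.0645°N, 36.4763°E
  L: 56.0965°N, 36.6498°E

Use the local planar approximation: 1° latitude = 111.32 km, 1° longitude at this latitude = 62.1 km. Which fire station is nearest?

L

Distances from 56.1218°N, 36.6356°E:
A: 12.3466 km
B: 5.6405 km
C: 15.5948 km
D: 9.8332 km
E: 9.4311 km
F: 13.8173 km
G: 16.6090 km
H: 3.9517 km
I: 18.6054 km
J: 14.7851 km
K: 11.7707 km
L: 2.9512 km
Minimum: L at 2.9512 km.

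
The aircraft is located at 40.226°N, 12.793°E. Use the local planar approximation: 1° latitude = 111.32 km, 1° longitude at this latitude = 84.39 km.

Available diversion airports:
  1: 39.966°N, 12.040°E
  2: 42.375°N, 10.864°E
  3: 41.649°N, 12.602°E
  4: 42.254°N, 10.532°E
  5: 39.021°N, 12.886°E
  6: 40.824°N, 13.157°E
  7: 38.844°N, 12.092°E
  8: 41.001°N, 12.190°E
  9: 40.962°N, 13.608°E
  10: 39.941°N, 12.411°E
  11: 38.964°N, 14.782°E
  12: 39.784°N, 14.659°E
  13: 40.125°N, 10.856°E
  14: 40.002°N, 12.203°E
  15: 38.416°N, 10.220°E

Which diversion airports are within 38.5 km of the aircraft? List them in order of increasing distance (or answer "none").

Distances from 40.226°N, 12.793°E:
1: √((-0.260·111.32)² + (-0.753·84.39)²) = √(837.70883 + 4038.05218) = 69.827 km
2: √((2.149·111.32)² + (-1.929·84.39)²) = √(57229.40442 + 26500.03387) = 289.360 km
3: √((1.423·111.32)² + (-0.191·84.39)²) = √(25093.20852 + 259.80572) = 159.226 km
4: √((2.028·111.32)² + (-2.261·84.39)²) = √(50966.20499 + 36406.84950) = 295.589 km
5: √((-1.205·111.32)² + (0.093·84.39)²) = √(17993.70057 + 61.59534) = 134.370 km
6: √((0.598·111.32)² + (0.364·84.39)²) = √(4431.47969 + 943.59307) = 73.315 km
7: √((-1.382·111.32)² + (-0.701·84.39)²) = √(23668.05018 + 3499.59679) = 164.826 km
8: √((0.775·111.32)² + (-0.603·84.39)²) = √(7443.03053 + 2589.50407) = 100.163 km
9: √((0.736·111.32)² + (0.815·84.39)²) = √(6712.77397 + 4730.39265) = 106.973 km
10: √((-0.285·111.32)² + (-0.382·84.39)²) = √(1006.55177 + 1039.22288) = 45.230 km
11: √((-1.262·111.32)² + (1.989·84.39)²) = √(19736.27124 + 28174.19655) = 218.885 km
12: √((-0.442·111.32)² + (1.866·84.39)²) = √(2420.97851 + 24797.34890) = 164.980 km
13: √((-0.101·111.32)² + (-1.937·84.39)²) = √(126.41224 + 26720.29295) = 163.850 km
14: √((-0.224·111.32)² + (-0.590·84.39)²) = √(621.78814 + 2479.05406) = 55.685 km
15: √((-1.810·111.32)² + (-2.573·84.39)²) = √(40597.89772 + 47147.81233) = 296.219 km
Threshold 38.5 km: none within range.

none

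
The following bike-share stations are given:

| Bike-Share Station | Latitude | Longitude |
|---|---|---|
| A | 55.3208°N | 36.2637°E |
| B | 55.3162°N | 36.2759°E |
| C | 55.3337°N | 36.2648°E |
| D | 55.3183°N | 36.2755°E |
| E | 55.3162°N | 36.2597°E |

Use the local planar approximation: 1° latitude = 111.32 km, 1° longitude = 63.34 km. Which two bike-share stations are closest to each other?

B and D

Pairwise distances:
A–B: 0.9270 km
A–C: 1.4377 km
A–D: 0.7975 km
A–E: 0.5713 km
B–C: 2.0711 km
B–D: 0.2351 km
B–E: 1.0261 km
C–D: 1.8434 km
C–E: 1.9747 km
D–E: 1.0277 km
Closest pair: B–D at 0.2351 km.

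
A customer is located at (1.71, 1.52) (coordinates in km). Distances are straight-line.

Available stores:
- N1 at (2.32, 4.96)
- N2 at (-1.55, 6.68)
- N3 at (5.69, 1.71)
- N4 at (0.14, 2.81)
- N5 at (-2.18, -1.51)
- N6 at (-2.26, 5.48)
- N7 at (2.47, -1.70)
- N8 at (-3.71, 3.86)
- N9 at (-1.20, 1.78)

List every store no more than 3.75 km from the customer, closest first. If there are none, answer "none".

N4, N9, N7, N1

Distances from (1.71, 1.52):
N1: √((0.61)² + (3.44)²) = √(0.3721 + 11.8336) = 3.49 km
N2: √((-3.26)² + (5.16)²) = √(10.6276 + 26.6256) = 6.10 km
N3: √((3.98)² + (0.19)²) = √(15.8404 + 0.0361) = 3.98 km
N4: √((-1.57)² + (1.29)²) = √(2.4649 + 1.6641) = 2.03 km
N5: √((-3.89)² + (-3.03)²) = √(15.1321 + 9.1809) = 4.93 km
N6: √((-3.97)² + (3.96)²) = √(15.7609 + 15.6816) = 5.61 km
N7: √((0.76)² + (-3.22)²) = √(0.5776 + 10.3684) = 3.31 km
N8: √((-5.42)² + (2.34)²) = √(29.3764 + 5.4756) = 5.90 km
N9: √((-2.91)² + (0.26)²) = √(8.4681 + 0.0676) = 2.92 km
Threshold 3.75 km: N4 (2.03 km), N9 (2.92 km), N7 (3.31 km), N1 (3.49 km) are within range.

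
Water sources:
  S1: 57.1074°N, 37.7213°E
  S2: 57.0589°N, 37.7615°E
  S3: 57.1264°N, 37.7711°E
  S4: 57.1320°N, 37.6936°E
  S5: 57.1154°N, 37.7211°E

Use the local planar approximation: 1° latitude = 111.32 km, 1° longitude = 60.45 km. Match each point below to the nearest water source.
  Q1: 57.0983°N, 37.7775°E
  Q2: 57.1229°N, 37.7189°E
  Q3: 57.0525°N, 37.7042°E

Q1→S3; Q2→S5; Q3→S2

Q1 at 57.0983°N, 37.7775°E:
  S1: √((0.0091·111.32)² + (-0.0562·60.45)²) = √(1.026193 + 11.541579) = 3.5451 km
  S2: √((-0.0394·111.32)² + (-0.0160·60.45)²) = √(19.237066 + 0.935476) = 4.4914 km
  S3: √((0.0281·111.32)² + (-0.0064·60.45)²) = √(9.784960 + 0.149676) = 3.1519 km
  S4: √((0.0337·111.32)² + (-0.0839·60.45)²) = √(14.073632 + 25.722699) = 6.3084 km
  S5: √((0.0171·111.32)² + (-0.0564·60.45)²) = √(3.623586 + 11.623872) = 3.9048 km
  → nearest: S3 (3.1519 km)
Q2 at 57.1229°N, 37.7189°E:
  S1: √((-0.0155·111.32)² + (0.0024·60.45)²) = √(2.977212 + 0.021048) = 1.7315 km
  S2: √((-0.0640·111.32)² + (0.0426·60.45)²) = √(50.758215 + 6.631501) = 7.5756 km
  S3: √((0.0035·111.32)² + (0.0522·60.45)²) = √(0.151804 + 9.957117) = 3.1795 km
  S4: √((0.0091·111.32)² + (-0.0253·60.45)²) = √(1.026193 + 2.339018) = 1.8345 km
  S5: √((-0.0075·111.32)² + (0.0022·60.45)²) = √(0.697058 + 0.017686) = 0.8454 km
  → nearest: S5 (0.8454 km)
Q3 at 57.0525°N, 37.7042°E:
  S1: √((0.0549·111.32)² + (0.0171·60.45)²) = √(37.350041 + 1.068525) = 6.1983 km
  S2: √((0.0064·111.32)² + (0.0573·60.45)²) = √(0.507582 + 11.997807) = 3.5363 km
  S3: √((0.0739·111.32)² + (0.0669·60.45)²) = √(67.676092 + 16.354785) = 9.1668 km
  S4: √((0.0795·111.32)² + (-0.0106·60.45)²) = √(78.321438 + 0.410586) = 8.8731 km
  S5: √((0.0629·111.32)² + (0.0169·60.45)²) = √(49.028396 + 1.043677) = 7.0762 km
  → nearest: S2 (3.5363 km)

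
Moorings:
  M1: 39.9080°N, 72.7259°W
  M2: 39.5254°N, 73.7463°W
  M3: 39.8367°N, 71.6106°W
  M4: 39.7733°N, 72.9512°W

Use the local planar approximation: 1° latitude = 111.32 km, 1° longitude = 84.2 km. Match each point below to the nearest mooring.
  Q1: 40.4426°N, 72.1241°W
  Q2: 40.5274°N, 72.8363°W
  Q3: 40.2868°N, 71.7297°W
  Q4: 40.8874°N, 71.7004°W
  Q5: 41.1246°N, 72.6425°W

Q1 at 40.4426°N, 72.1241°W:
  M1: 78.1617 km
  M2: 170.5332 km
  M3: 80.1171 km
  M4: 101.9863 km
  → nearest: M1 (78.1617 km)
Q2 at 40.5274°N, 72.8363°W:
  M1: 69.5754 km
  M2: 135.3244 km
  M3: 128.6970 km
  M4: 84.5021 km
  → nearest: M1 (69.5754 km)
Q3 at 40.2868°N, 71.7297°W:
  M1: 93.8829 km
  M2: 189.7771 km
  M3: 51.0988 km
  M4: 117.6681 km
  → nearest: M3 (51.0988 km)
Q4 at 40.8874°N, 71.7004°W:
  M1: 139.0779 km
  M2: 229.4845 km
  M3: 117.2081 km
  M4: 162.7056 km
  → nearest: M3 (117.2081 km)
Q5 at 41.1246°N, 72.6425°W:
  M1: 135.6138 km
  M2: 200.8233 km
  M3: 167.6420 km
  M4: 152.6559 km
  → nearest: M1 (135.6138 km)

Q1→M1; Q2→M1; Q3→M3; Q4→M3; Q5→M1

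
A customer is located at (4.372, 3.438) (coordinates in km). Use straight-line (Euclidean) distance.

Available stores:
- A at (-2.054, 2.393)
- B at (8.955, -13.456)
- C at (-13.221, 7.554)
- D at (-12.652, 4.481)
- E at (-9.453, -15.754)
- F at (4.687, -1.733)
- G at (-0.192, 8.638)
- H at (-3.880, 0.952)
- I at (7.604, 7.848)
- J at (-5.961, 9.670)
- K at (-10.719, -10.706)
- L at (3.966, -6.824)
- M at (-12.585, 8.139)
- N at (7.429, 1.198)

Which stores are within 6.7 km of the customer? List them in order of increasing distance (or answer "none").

N, F, I, A

Distances from (4.372, 3.438):
A: 6.510 km
B: 17.505 km
C: 18.068 km
D: 17.056 km
E: 23.653 km
F: 5.181 km
G: 6.919 km
H: 8.618 km
I: 5.468 km
J: 12.067 km
K: 20.683 km
L: 10.270 km
M: 17.597 km
N: 3.790 km
Threshold 6.7 km: N (3.790 km), F (5.181 km), I (5.468 km), A (6.510 km) are within range.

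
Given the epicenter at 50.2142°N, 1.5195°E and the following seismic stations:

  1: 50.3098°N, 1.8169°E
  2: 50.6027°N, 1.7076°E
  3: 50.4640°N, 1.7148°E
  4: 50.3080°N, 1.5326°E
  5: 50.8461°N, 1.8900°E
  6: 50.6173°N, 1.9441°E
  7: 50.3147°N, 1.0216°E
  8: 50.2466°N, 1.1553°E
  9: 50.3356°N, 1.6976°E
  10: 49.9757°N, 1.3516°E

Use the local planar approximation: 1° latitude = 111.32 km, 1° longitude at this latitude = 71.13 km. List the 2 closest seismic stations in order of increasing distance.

Distances from 50.2142°N, 1.5195°E:
1: √((0.0956·111.32)² + (0.2974·71.13)²) = √(113.256251 + 447.494339) = 23.6802 km
2: √((0.3885·111.32)² + (0.1881·71.13)²) = √(1870.373935 + 179.012438) = 45.2701 km
3: √((0.2498·111.32)² + (0.1953·71.13)²) = √(773.270181 + 192.979023) = 31.0845 km
4: √((0.0938·111.32)² + (0.0131·71.13)²) = √(109.031521 + 0.868257) = 10.4833 km
5: √((0.6319·111.32)² + (0.3705·71.13)²) = √(4948.152843 + 694.515659) = 75.1177 km
6: √((0.4031·111.32)² + (0.4246·71.13)²) = √(2013.594386 + 912.148602) = 54.0901 km
7: √((0.1005·111.32)² + (-0.4979·71.13)²) = √(125.163736 + 1254.266636) = 37.1407 km
8: √((0.0324·111.32)² + (-0.3642·71.13)²) = √(13.008775 + 671.097314) = 26.1554 km
9: √((0.1214·111.32)² + (0.1781·71.13)²) = √(182.634899 + 160.484634) = 18.5235 km
10: √((-0.2385·111.32)² + (-0.1679·71.13)²) = √(704.892942 + 142.628728) = 29.1122 km
Sorted: 4 (10.4833 km) < 9 (18.5235 km) < 1 (23.6802 km) < 8 (26.1554 km) < …

4, 9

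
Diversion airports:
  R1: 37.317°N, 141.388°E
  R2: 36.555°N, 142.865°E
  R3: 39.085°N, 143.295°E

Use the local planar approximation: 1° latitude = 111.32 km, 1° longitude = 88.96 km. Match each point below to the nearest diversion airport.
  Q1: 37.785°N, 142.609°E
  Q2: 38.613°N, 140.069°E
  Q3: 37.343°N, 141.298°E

Q1 at 37.785°N, 142.609°E:
  R1: √((-0.468·111.32)² + (-1.221·88.96)²) = √(2714.17660 + 11798.33916) = 120.468 km
  R2: √((-1.230·111.32)² + (0.256·88.96)²) = √(18748.07224 + 518.64414) = 138.805 km
  R3: √((1.300·111.32)² + (0.686·88.96)²) = √(20942.72066 + 3724.24103) = 157.057 km
  → nearest: R1 (120.468 km)
Q2 at 38.613°N, 140.069°E:
  R1: √((-1.296·111.32)² + (1.319·88.96)²) = √(20814.04065 + 13768.26257) = 185.963 km
  R2: √((-2.058·111.32)² + (2.796·88.96)²) = √(52485.23380 + 61867.68742) = 338.161 km
  R3: √((0.472·111.32)² + (3.226·88.96)²) = √(2760.77105 + 82360.36727) = 291.755 km
  → nearest: R1 (185.963 km)
Q3 at 37.343°N, 141.298°E:
  R1: √((-0.026·111.32)² + (0.090·88.96)²) = √(8.37709 + 64.10244) = 8.513 km
  R2: √((-0.788·111.32)² + (1.567·88.96)²) = √(7694.82647 + 19432.44922) = 164.704 km
  R3: √((1.742·111.32)² + (1.997·88.96)²) = √(37604.74921 + 31560.63105) = 262.993 km
  → nearest: R1 (8.513 km)

Q1→R1; Q2→R1; Q3→R1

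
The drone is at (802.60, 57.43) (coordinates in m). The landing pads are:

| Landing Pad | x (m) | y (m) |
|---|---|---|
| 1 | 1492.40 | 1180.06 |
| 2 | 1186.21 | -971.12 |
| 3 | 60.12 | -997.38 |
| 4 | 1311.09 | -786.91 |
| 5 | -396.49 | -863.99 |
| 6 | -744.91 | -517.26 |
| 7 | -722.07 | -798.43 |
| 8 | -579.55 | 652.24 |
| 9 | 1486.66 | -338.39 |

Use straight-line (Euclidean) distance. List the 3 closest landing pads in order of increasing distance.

Distances from (802.60, 57.43):
1: √((689.80)² + (1122.63)²) = √(475824.0400 + 1260298.1169) = 1317.62 m
2: √((383.61)² + (-1028.55)²) = √(147156.6321 + 1057915.1025) = 1097.76 m
3: √((-742.48)² + (-1054.81)²) = √(551276.5504 + 1112624.1361) = 1289.92 m
4: √((508.49)² + (-844.34)²) = √(258562.0801 + 712910.0356) = 985.63 m
5: √((-1199.09)² + (-921.42)²) = √(1437816.8281 + 849014.8164) = 1512.23 m
6: √((-1547.51)² + (-574.69)²) = √(2394787.2001 + 330268.5961) = 1650.77 m
7: √((-1524.67)² + (-855.86)²) = √(2324618.6089 + 732496.3396) = 1748.46 m
8: √((-1382.15)² + (594.81)²) = √(1910338.6225 + 353798.9361) = 1504.71 m
9: √((684.06)² + (-395.82)²) = √(467938.0836 + 156673.4724) = 790.32 m
Sorted: 9 (790.32 m) < 4 (985.63 m) < 2 (1097.76 m) < 3 (1289.92 m) < 1 (1317.62 m) < …

9, 4, 2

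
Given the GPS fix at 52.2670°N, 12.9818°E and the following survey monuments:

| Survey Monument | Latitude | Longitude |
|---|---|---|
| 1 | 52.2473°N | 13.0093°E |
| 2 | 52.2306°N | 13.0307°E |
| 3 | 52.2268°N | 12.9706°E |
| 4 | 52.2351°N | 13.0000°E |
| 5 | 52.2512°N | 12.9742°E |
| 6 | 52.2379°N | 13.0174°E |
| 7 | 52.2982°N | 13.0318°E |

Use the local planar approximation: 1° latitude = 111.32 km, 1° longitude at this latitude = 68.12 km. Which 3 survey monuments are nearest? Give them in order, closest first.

Distances from 52.2670°N, 12.9818°E:
1: √((-0.0197·111.32)² + (0.0275·68.12)²) = √(4.809267 + 3.509253) = 2.8842 km
2: √((-0.0364·111.32)² + (0.0489·68.12)²) = √(16.419093 + 11.096014) = 5.2455 km
3: √((-0.0402·111.32)² + (-0.0112·68.12)²) = √(20.026198 + 0.582084) = 4.5396 km
4: √((-0.0319·111.32)² + (0.0182·68.12)²) = √(12.610368 + 1.537064) = 3.7613 km
5: √((-0.0158·111.32)² + (-0.0076·68.12)²) = √(3.093574 + 0.268026) = 1.8335 km
6: √((-0.0291·111.32)² + (0.0356·68.12)²) = √(10.493790 + 5.880974) = 4.0466 km
7: √((0.0312·111.32)² + (0.0500·68.12)²) = √(12.063007 + 11.600836) = 4.8645 km
Sorted: 5 (1.8335 km) < 1 (2.8842 km) < 4 (3.7613 km) < 6 (4.0466 km) < 3 (4.5396 km) < …

5, 1, 4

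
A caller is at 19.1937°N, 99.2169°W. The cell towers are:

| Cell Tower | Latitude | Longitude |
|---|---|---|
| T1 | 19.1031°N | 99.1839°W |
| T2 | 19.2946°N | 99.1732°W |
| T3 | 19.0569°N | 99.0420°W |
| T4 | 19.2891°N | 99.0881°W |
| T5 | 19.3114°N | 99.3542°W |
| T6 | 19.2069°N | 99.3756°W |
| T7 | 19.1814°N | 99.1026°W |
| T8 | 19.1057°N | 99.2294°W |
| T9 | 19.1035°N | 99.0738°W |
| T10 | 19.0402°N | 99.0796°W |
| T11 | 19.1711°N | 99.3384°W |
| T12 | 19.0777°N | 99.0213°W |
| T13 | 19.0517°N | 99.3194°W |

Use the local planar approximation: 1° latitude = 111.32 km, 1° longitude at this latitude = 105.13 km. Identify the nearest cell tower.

Distances from 19.1937°N, 99.2169°W:
T1: √((-0.0906·111.32)² + (0.0330·105.13)²) = √(101.719166 + 12.035973) = 10.6656 km
T2: √((0.1009·111.32)² + (0.0437·105.13)²) = √(126.162047 + 21.106499) = 12.1354 km
T3: √((-0.1368·111.32)² + (0.1749·105.13)²) = √(231.909527 + 338.090484) = 23.8747 km
T4: √((0.0954·111.32)² + (0.1288·105.13)²) = √(112.782871 + 183.351748) = 17.2086 km
T5: √((0.1177·111.32)² + (-0.1373·105.13)²) = √(171.671942 + 208.350431) = 19.4942 km
T6: √((0.0132·111.32)² + (-0.1587·105.13)²) = √(2.159207 + 278.360227) = 16.7487 km
T7: √((-0.0123·111.32)² + (0.1143·105.13)²) = √(1.874807 + 144.392884) = 12.0941 km
T8: √((-0.0880·111.32)² + (-0.0125·105.13)²) = √(95.964751 + 1.726925) = 9.8839 km
T9: √((-0.0902·111.32)² + (0.1431·105.13)²) = √(100.822966 + 226.325035) = 18.0872 km
T10: √((-0.1535·111.32)² + (0.1373·105.13)²) = √(291.986757 + 208.350431) = 22.3682 km
T11: √((-0.0226·111.32)² + (-0.1215·105.13)²) = √(6.329411 + 163.157065) = 13.0187 km
T12: √((-0.1160·111.32)² + (0.1956·105.13)²) = √(166.748668 + 422.854571) = 24.2817 km
T13: √((-0.1420·111.32)² + (-0.1025·105.13)²) = √(249.875159 + 116.118404) = 19.1310 km
Minimum: T8 at 9.8839 km.

T8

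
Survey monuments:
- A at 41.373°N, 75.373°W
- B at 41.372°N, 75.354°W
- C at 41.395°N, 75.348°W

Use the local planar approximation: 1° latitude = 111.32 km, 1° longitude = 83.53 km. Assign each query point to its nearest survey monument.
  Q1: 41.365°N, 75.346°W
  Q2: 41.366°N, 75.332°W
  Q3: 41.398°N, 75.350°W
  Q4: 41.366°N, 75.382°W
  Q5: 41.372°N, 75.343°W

Q1→B; Q2→B; Q3→C; Q4→A; Q5→B

Q1 at 41.365°N, 75.346°W:
  A: √((0.008·111.32)² + (-0.027·83.53)²) = √(0.79310 + 5.08642) = 2.425 km
  B: √((0.007·111.32)² + (-0.008·83.53)²) = √(0.60721 + 0.44654) = 1.027 km
  C: √((0.030·111.32)² + (-0.002·83.53)²) = √(11.15293 + 0.02791) = 3.344 km
  → nearest: B (1.027 km)
Q2 at 41.366°N, 75.332°W:
  A: √((0.007·111.32)² + (-0.041·83.53)²) = √(0.60721 + 11.72878) = 3.512 km
  B: √((0.006·111.32)² + (-0.022·83.53)²) = √(0.44612 + 3.37699) = 1.955 km
  C: √((0.029·111.32)² + (-0.016·83.53)²) = √(10.42179 + 1.78618) = 3.494 km
  → nearest: B (1.955 km)
Q3 at 41.398°N, 75.350°W:
  A: √((-0.025·111.32)² + (-0.023·83.53)²) = √(7.74509 + 3.69097) = 3.382 km
  B: √((-0.026·111.32)² + (-0.004·83.53)²) = √(8.37709 + 0.11164) = 2.914 km
  C: √((-0.003·111.32)² + (0.002·83.53)²) = √(0.11153 + 0.02791) = 0.373 km
  → nearest: C (0.373 km)
Q4 at 41.366°N, 75.382°W:
  A: √((0.007·111.32)² + (0.009·83.53)²) = √(0.60721 + 0.56516) = 1.083 km
  B: √((0.006·111.32)² + (0.028·83.53)²) = √(0.44612 + 5.47017) = 2.432 km
  C: √((0.029·111.32)² + (0.034·83.53)²) = √(10.42179 + 8.06571) = 4.300 km
  → nearest: A (1.083 km)
Q5 at 41.372°N, 75.343°W:
  A: √((0.001·111.32)² + (-0.030·83.53)²) = √(0.01239 + 6.27953) = 2.508 km
  B: √((0.000·111.32)² + (-0.011·83.53)²) = √(0.00000 + 0.84425) = 0.919 km
  C: √((0.023·111.32)² + (-0.005·83.53)²) = √(6.55544 + 0.17443) = 2.594 km
  → nearest: B (0.919 km)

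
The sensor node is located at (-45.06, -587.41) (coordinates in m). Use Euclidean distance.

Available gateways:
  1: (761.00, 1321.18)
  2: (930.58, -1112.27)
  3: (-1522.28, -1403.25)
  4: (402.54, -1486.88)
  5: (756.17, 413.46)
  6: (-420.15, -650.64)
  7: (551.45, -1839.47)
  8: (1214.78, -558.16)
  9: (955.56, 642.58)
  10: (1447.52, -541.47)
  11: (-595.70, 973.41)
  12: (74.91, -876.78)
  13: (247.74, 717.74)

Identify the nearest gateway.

Distances from (-45.06, -587.41):
1: 2071.82 m
2: 1107.86 m
3: 1687.53 m
4: 1004.69 m
5: 1282.07 m
6: 380.38 m
7: 1386.90 m
8: 1260.18 m
9: 1585.60 m
10: 1493.29 m
11: 1655.10 m
12: 313.25 m
13: 1337.59 m
Minimum: 12 at 313.25 m.

12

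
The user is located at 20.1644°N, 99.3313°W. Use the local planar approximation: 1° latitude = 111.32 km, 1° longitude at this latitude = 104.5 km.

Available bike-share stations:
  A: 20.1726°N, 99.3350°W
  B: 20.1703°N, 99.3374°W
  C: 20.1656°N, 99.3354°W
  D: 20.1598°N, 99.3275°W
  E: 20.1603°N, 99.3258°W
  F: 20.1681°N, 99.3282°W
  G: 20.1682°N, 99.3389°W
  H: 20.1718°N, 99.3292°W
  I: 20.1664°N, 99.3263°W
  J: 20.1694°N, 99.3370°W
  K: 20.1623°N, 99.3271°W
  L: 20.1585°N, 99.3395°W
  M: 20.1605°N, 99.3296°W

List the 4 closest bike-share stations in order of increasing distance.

C, M, K, F

Distances from 20.1644°N, 99.3313°W:
A: √((0.0082·111.32)² + (-0.0037·104.5)²) = √(0.833248 + 0.149498) = 0.9913 km
B: √((0.0059·111.32)² + (-0.0061·104.5)²) = √(0.431370 + 0.406343) = 0.9153 km
C: √((0.0012·111.32)² + (-0.0041·104.5)²) = √(0.017845 + 0.183569) = 0.4488 km
D: √((-0.0046·111.32)² + (0.0038·104.5)²) = √(0.262218 + 0.157688) = 0.6480 km
E: √((-0.0041·111.32)² + (0.0055·104.5)²) = √(0.208312 + 0.330338) = 0.7339 km
F: √((0.0037·111.32)² + (0.0031·104.5)²) = √(0.169648 + 0.104944) = 0.5240 km
G: √((0.0038·111.32)² + (-0.0076·104.5)²) = √(0.178943 + 0.630754) = 0.8998 km
H: √((0.0074·111.32)² + (0.0021·104.5)²) = √(0.678594 + 0.048158) = 0.8525 km
I: √((0.0020·111.32)² + (0.0050·104.5)²) = √(0.049569 + 0.273006) = 0.5680 km
J: √((0.0050·111.32)² + (-0.0057·104.5)²) = √(0.309804 + 0.354799) = 0.8152 km
K: √((-0.0021·111.32)² + (0.0042·104.5)²) = √(0.054649 + 0.192633) = 0.4973 km
L: √((-0.0059·111.32)² + (-0.0082·104.5)²) = √(0.431370 + 0.734278) = 1.0797 km
M: √((-0.0039·111.32)² + (0.0017·104.5)²) = √(0.188484 + 0.031560) = 0.4691 km
Sorted: C (0.4488 km) < M (0.4691 km) < K (0.4973 km) < F (0.5240 km) < I (0.5680 km) < D (0.6480 km) < …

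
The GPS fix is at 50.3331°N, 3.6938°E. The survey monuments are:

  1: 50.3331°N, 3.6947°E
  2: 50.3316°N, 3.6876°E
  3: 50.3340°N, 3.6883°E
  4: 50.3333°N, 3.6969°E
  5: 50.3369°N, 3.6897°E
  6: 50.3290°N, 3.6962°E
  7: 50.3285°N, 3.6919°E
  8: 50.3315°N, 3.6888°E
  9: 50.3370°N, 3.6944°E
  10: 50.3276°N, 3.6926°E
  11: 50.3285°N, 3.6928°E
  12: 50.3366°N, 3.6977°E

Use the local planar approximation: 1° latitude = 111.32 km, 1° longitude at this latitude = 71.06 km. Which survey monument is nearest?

Distances from 50.3331°N, 3.6938°E:
1: √((0.0000·111.32)² + (0.0009·71.06)²) = √(0.000000 + 0.004090) = 0.0640 km
2: √((-0.0015·111.32)² + (-0.0062·71.06)²) = √(0.027882 + 0.194104) = 0.4712 km
3: √((0.0009·111.32)² + (-0.0055·71.06)²) = √(0.010038 + 0.152748) = 0.4035 km
4: √((0.0002·111.32)² + (0.0031·71.06)²) = √(0.000496 + 0.048526) = 0.2214 km
5: √((0.0038·111.32)² + (-0.0041·71.06)²) = √(0.178943 + 0.084882) = 0.5136 km
6: √((-0.0041·111.32)² + (0.0024·71.06)²) = √(0.208312 + 0.029085) = 0.4872 km
7: √((-0.0046·111.32)² + (-0.0019·71.06)²) = √(0.262218 + 0.018229) = 0.5296 km
8: √((-0.0016·111.32)² + (-0.0050·71.06)²) = √(0.031724 + 0.126238) = 0.3974 km
9: √((0.0039·111.32)² + (0.0006·71.06)²) = √(0.188484 + 0.001818) = 0.4362 km
10: √((-0.0055·111.32)² + (-0.0012·71.06)²) = √(0.374862 + 0.007271) = 0.6182 km
11: √((-0.0046·111.32)² + (-0.0010·71.06)²) = √(0.262218 + 0.005050) = 0.5170 km
12: √((0.0035·111.32)² + (0.0039·71.06)²) = √(0.151804 + 0.076803) = 0.4781 km
Minimum: 1 at 0.0640 km.

1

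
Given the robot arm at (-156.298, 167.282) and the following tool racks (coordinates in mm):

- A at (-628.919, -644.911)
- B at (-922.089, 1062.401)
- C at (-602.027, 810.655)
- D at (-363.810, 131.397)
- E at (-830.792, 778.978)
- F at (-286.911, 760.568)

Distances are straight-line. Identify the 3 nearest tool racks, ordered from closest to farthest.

D, F, C

Distances from (-156.298, 167.282):
A: 939.696 mm
B: 1177.996 mm
C: 782.690 mm
D: 210.592 mm
E: 910.557 mm
F: 607.493 mm
Sorted: D (210.592 mm) < F (607.493 mm) < C (782.690 mm) < E (910.557 mm) < A (939.696 mm) < …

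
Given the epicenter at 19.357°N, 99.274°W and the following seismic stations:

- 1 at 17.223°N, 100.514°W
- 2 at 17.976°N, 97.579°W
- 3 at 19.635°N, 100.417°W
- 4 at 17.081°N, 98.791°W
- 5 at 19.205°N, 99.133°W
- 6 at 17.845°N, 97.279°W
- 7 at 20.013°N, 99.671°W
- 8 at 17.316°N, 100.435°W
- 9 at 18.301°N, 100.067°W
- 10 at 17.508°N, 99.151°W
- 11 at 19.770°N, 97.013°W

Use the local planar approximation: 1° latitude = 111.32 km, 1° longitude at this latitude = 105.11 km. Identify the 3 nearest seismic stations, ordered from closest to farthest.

Distances from 19.357°N, 99.274°W:
1: 270.963 km
2: 235.320 km
3: 124.063 km
4: 258.401 km
5: 22.493 km
6: 268.890 km
7: 84.107 km
8: 257.902 km
9: 144.106 km
10: 206.236 km
11: 242.060 km
Sorted: 5 (22.493 km) < 7 (84.107 km) < 3 (124.063 km) < 9 (144.106 km) < 10 (206.236 km) < …

5, 7, 3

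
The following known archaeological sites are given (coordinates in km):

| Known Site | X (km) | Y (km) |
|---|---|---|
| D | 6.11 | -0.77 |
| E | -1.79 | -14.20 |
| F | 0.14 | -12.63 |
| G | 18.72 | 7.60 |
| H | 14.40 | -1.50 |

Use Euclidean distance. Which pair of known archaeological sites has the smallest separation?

Pairwise distances:
D–E: 15.58 km
D–F: 13.28 km
D–G: 15.14 km
D–H: 8.32 km
E–F: 2.49 km
E–G: 29.93 km
E–H: 20.58 km
F–G: 27.47 km
F–H: 18.09 km
G–H: 10.07 km
Closest pair: E–F at 2.49 km.

E and F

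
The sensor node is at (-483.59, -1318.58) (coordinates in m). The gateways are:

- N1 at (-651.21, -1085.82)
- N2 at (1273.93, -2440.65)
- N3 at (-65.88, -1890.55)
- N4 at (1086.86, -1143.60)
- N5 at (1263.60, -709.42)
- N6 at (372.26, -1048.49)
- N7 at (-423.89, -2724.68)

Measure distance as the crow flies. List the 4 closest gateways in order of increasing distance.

N1, N3, N6, N7

Distances from (-483.59, -1318.58):
N1: 286.83 m
N2: 2085.17 m
N3: 708.26 m
N4: 1580.17 m
N5: 1850.34 m
N6: 897.46 m
N7: 1407.37 m
Sorted: N1 (286.83 m) < N3 (708.26 m) < N6 (897.46 m) < N7 (1407.37 m) < N4 (1580.17 m) < N5 (1850.34 m) < …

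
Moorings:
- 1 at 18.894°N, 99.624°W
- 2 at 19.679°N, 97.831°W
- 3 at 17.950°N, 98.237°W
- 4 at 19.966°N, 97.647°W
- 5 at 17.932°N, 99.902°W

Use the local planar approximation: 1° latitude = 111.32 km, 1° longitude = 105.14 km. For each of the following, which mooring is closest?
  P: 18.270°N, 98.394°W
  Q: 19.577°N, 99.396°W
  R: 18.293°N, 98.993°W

P at 18.270°N, 98.394°W:
  1: √((0.624·111.32)² + (-1.230·105.14)²) = √(4825.20284 + 16724.23141) = 146.797 km
  2: √((1.409·111.32)² + (0.563·105.14)²) = √(24601.88486 + 3503.90833) = 167.648 km
  3: √((-0.320·111.32)² + (0.157·105.14)²) = √(1268.95538 + 272.48039) = 39.261 km
  4: √((1.696·111.32)² + (0.747·105.14)²) = √(35644.95667 + 6168.46563) = 204.483 km
  5: √((-0.338·111.32)² + (-1.508·105.14)²) = √(1415.72792 + 25138.45765) = 162.955 km
  → nearest: 3 (39.261 km)
Q at 19.577°N, 99.396°W:
  1: √((-0.683·111.32)² + (-0.228·105.14)²) = √(5780.79812 + 574.65295) = 79.721 km
  2: √((0.102·111.32)² + (1.565·105.14)²) = √(128.92785 + 27074.76084) = 164.935 km
  3: √((-1.627·111.32)² + (1.159·105.14)²) = √(32803.59952 + 14849.19181) = 218.295 km
  4: √((0.389·111.32)² + (1.749·105.14)²) = √(1875.19138 + 33815.48061) = 188.920 km
  5: √((-1.645·111.32)² + (-0.506·105.14)²) = √(33533.44714 + 2830.32938) = 190.693 km
  → nearest: 1 (79.721 km)
R at 18.293°N, 98.993°W:
  1: √((0.601·111.32)² + (-0.631·105.14)²) = √(4476.05423 + 4401.43876) = 94.220 km
  2: √((1.386·111.32)² + (1.162·105.14)²) = √(23805.25598 + 14926.16374) = 196.803 km
  3: √((-0.343·111.32)² + (0.756·105.14)²) = √(1457.92316 + 6317.99876) = 88.181 km
  4: √((1.673·111.32)² + (1.346·105.14)²) = √(34684.72674 + 20027.46886) = 233.906 km
  5: √((-0.361·111.32)² + (-0.909·105.14)²) = √(1614.95639 + 9134.05688) = 103.677 km
  → nearest: 3 (88.181 km)

P→3; Q→1; R→3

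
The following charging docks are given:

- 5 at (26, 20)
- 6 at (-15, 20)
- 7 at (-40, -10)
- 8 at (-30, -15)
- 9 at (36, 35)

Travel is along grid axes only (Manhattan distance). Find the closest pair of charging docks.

7 and 8

Pairwise distances:
5–6: |-41| + |0| = 41 + 0 = 41
5–7: |-66| + |-30| = 66 + 30 = 96
5–8: |-56| + |-35| = 56 + 35 = 91
5–9: |10| + |15| = 10 + 15 = 25
6–7: |-25| + |-30| = 25 + 30 = 55
6–8: |-15| + |-35| = 15 + 35 = 50
6–9: |51| + |15| = 51 + 15 = 66
7–8: |10| + |-5| = 10 + 5 = 15
7–9: |76| + |45| = 76 + 45 = 121
8–9: |66| + |50| = 66 + 50 = 116
Closest pair: 7–8 at 15.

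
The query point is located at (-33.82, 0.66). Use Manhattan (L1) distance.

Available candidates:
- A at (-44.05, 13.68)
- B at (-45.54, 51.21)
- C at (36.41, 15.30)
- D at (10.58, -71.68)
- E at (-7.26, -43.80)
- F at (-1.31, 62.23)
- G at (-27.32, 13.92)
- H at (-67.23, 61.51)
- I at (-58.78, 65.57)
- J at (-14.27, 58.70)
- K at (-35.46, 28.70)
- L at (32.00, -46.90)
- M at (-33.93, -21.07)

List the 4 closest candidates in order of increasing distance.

Distances from (-33.82, 0.66):
A: |-10.23| + |13.02| = 10.23 + 13.02 = 23.25
B: |-11.72| + |50.55| = 11.72 + 50.55 = 62.27
C: |70.23| + |14.64| = 70.23 + 14.64 = 84.87
D: |44.40| + |-72.34| = 44.40 + 72.34 = 116.74
E: |26.56| + |-44.46| = 26.56 + 44.46 = 71.02
F: |32.51| + |61.57| = 32.51 + 61.57 = 94.08
G: |6.50| + |13.26| = 6.50 + 13.26 = 19.76
H: |-33.41| + |60.85| = 33.41 + 60.85 = 94.26
I: |-24.96| + |64.91| = 24.96 + 64.91 = 89.87
J: |19.55| + |58.04| = 19.55 + 58.04 = 77.59
K: |-1.64| + |28.04| = 1.64 + 28.04 = 29.68
L: |65.82| + |-47.56| = 65.82 + 47.56 = 113.38
M: |-0.11| + |-21.73| = 0.11 + 21.73 = 21.84
Sorted: G (19.76) < M (21.84) < A (23.25) < K (29.68) < B (62.27) < E (71.02) < …

G, M, A, K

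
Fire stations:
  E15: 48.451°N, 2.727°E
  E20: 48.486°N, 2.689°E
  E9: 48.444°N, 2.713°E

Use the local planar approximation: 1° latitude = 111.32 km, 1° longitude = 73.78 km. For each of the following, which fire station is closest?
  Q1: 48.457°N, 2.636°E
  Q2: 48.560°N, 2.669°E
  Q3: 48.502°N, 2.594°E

Q1 at 48.457°N, 2.636°E:
  E15: √((-0.006·111.32)² + (0.091·73.78)²) = √(0.44612 + 45.07753) = 6.747 km
  E20: √((0.029·111.32)² + (0.053·73.78)²) = √(10.42179 + 15.29076) = 5.071 km
  E9: √((-0.013·111.32)² + (0.077·73.78)²) = √(2.09427 + 32.27444) = 5.862 km
  → nearest: E20 (5.071 km)
Q2 at 48.560°N, 2.669°E:
  E15: √((-0.109·111.32)² + (0.058·73.78)²) = √(147.23104 + 18.31189) = 12.866 km
  E20: √((-0.074·111.32)² + (0.020·73.78)²) = √(67.85937 + 2.17740) = 8.369 km
  E9: √((-0.116·111.32)² + (0.044·73.78)²) = √(166.74867 + 10.53859) = 13.315 km
  → nearest: E20 (8.369 km)
Q3 at 48.502°N, 2.594°E:
  E15: √((-0.051·111.32)² + (0.133·73.78)²) = √(32.23196 + 96.28987) = 11.337 km
  E20: √((-0.016·111.32)² + (0.095·73.78)²) = √(3.17239 + 49.12748) = 7.232 km
  E9: √((-0.058·111.32)² + (0.119·73.78)²) = √(41.68717 + 77.08524) = 10.898 km
  → nearest: E20 (7.232 km)

Q1→E20; Q2→E20; Q3→E20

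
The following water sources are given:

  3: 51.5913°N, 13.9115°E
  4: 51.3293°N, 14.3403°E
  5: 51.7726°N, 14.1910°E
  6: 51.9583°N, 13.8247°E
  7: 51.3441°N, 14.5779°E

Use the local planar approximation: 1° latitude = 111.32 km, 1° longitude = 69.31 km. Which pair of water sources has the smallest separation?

4 and 7

Pairwise distances:
3–4: √((-0.2620·111.32)² + (0.4288·69.31)²) = √(850.646223 + 883.286008) = 41.6405 km
3–5: √((0.1813·111.32)² + (0.2795·69.31)²) = √(407.325879 + 375.280002) = 27.9751 km
3–6: √((0.3670·111.32)² + (-0.0868·69.31)²) = √(1669.085268 + 36.193555) = 41.2950 km
3–7: √((-0.2472·111.32)² + (0.6664·69.31)²) = √(757.257055 + 2133.348341) = 53.7644 km
4–5: √((0.4433·111.32)² + (-0.1493·69.31)²) = √(2435.240501 + 107.080752) = 50.4214 km
4–6: √((0.6290·111.32)² + (-0.5156·69.31)²) = √(4902.839611 + 1277.078563) = 78.6125 km
4–7: √((0.0148·111.32)² + (0.2376·69.31)²) = √(2.714375 + 271.196868) = 16.5503 km
5–6: √((0.1857·111.32)² + (-0.3663·69.31)²) = √(427.336711 + 644.563390) = 32.7399 km
5–7: √((-0.4285·111.32)² + (0.3869·69.31)²) = √(2275.349148 + 719.099948) = 54.7216 km
6–7: √((-0.6142·111.32)² + (0.7532·69.31)²) = √(4674.832122 + 2725.288103) = 86.0240 km
Closest pair: 4–7 at 16.5503 km.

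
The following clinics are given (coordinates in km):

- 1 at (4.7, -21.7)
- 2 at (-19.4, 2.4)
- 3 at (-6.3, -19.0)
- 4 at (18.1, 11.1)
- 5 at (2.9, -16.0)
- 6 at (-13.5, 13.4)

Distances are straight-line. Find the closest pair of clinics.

1 and 5

Pairwise distances:
1–2: 34.1 km
1–3: 11.3 km
1–4: 35.4 km
1–5: 6.0 km
1–6: 39.5 km
2–3: 25.1 km
2–4: 38.5 km
2–5: 28.9 km
2–6: 12.5 km
3–4: 38.7 km
3–5: 9.7 km
3–6: 33.2 km
4–5: 31.1 km
4–6: 31.7 km
5–6: 33.7 km
Closest pair: 1–5 at 6.0 km.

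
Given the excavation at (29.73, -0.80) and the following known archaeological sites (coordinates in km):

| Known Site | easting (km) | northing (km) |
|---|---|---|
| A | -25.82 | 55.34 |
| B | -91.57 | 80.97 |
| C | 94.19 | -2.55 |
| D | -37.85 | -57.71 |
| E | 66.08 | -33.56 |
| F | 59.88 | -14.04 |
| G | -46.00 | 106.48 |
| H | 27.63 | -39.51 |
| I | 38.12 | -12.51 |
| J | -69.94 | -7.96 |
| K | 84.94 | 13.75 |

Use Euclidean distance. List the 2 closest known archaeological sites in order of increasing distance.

I, F

Distances from (29.73, -0.80):
A: √((-55.55)² + (56.14)²) = √(3085.8025 + 3151.6996) = 78.98 km
B: √((-121.30)² + (81.77)²) = √(14713.6900 + 6686.3329) = 146.29 km
C: √((64.46)² + (-1.75)²) = √(4155.0916 + 3.0625) = 64.48 km
D: √((-67.58)² + (-56.91)²) = √(4567.0564 + 3238.7481) = 88.35 km
E: √((36.35)² + (-32.76)²) = √(1321.3225 + 1073.2176) = 48.93 km
F: √((30.15)² + (-13.24)²) = √(909.0225 + 175.2976) = 32.93 km
G: √((-75.73)² + (107.28)²) = √(5735.0329 + 11508.9984) = 131.32 km
H: √((-2.10)² + (-38.71)²) = √(4.4100 + 1498.4641) = 38.77 km
I: √((8.39)² + (-11.71)²) = √(70.3921 + 137.1241) = 14.41 km
J: √((-99.67)² + (-7.16)²) = √(9934.1089 + 51.2656) = 99.93 km
K: √((55.21)² + (14.55)²) = √(3048.1441 + 211.7025) = 57.10 km
Sorted: I (14.41 km) < F (32.93 km) < H (38.77 km) < E (48.93 km) < …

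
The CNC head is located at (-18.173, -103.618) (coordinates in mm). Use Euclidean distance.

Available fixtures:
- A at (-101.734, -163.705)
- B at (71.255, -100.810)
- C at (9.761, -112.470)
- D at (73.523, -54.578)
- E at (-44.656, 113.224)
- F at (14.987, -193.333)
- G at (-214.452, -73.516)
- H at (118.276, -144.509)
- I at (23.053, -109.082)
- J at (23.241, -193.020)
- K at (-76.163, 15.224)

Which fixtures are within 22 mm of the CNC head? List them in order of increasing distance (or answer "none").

none

Distances from (-18.173, -103.618):
A: √((-83.561)² + (-60.087)²) = √(6982.44072 + 3610.44757) = 102.922 mm
B: √((89.428)² + (2.808)²) = √(7997.36718 + 7.88486) = 89.472 mm
C: √((27.934)² + (-8.852)²) = √(780.30836 + 78.35790) = 29.303 mm
D: √((91.696)² + (49.040)²) = √(8408.15642 + 2404.92160) = 103.986 mm
E: √((-26.483)² + (216.842)²) = √(701.34929 + 47020.45296) = 218.453 mm
F: √((33.160)² + (-89.715)²) = √(1099.58560 + 8048.78123) = 95.647 mm
G: √((-196.279)² + (30.102)²) = √(38525.44584 + 906.13040) = 198.574 mm
H: √((136.449)² + (-40.891)²) = √(18618.32960 + 1672.07388) = 142.444 mm
I: √((41.226)² + (-5.464)²) = √(1699.58308 + 29.85530) = 41.587 mm
J: √((41.414)² + (-89.402)²) = √(1715.11940 + 7992.71760) = 98.528 mm
K: √((-57.990)² + (118.842)²) = √(3362.84010 + 14123.42096) = 132.236 mm
Threshold 22 mm: none within range.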